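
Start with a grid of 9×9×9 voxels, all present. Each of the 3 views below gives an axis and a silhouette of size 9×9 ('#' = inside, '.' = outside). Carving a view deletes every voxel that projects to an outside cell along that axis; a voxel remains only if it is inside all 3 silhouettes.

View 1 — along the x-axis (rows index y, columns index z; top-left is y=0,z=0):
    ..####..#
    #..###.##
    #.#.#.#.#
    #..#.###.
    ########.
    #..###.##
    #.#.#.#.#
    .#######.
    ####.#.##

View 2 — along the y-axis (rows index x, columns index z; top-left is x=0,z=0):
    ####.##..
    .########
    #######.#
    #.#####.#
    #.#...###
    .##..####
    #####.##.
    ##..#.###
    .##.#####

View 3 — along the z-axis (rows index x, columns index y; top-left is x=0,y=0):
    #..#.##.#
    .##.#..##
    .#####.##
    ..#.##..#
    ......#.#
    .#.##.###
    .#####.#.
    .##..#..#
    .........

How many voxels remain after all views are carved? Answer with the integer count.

voxel count = 183

before carving: 729 voxels (9×9×9)
[1] x-view keeps 54 columns → grid now 486
[2] y-view keeps 60 columns → grid now 353
[3] z-view keeps 39 columns → grid now 183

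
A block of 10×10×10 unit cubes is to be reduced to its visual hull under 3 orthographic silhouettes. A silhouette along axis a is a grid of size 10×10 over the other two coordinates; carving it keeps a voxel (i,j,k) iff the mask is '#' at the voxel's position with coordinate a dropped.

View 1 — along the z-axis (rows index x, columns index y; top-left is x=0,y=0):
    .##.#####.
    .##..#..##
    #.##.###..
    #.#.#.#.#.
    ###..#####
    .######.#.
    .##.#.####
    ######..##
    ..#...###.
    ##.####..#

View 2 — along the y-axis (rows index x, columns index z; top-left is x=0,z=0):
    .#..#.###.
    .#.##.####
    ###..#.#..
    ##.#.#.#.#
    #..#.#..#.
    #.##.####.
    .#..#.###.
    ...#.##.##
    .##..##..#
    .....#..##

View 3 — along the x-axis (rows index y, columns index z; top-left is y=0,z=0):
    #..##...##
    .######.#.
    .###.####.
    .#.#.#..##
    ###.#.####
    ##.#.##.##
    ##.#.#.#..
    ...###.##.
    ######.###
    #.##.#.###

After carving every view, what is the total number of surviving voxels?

initial block: 10^3 = 1000
  1. axis=2 (XY plane), |mask|=64  ⇒  voxels=640
  2. axis=1 (XZ plane), |mask|=52  ⇒  voxels=327
  3. axis=0 (YZ plane), |mask|=65  ⇒  voxels=231

remaining voxels: 231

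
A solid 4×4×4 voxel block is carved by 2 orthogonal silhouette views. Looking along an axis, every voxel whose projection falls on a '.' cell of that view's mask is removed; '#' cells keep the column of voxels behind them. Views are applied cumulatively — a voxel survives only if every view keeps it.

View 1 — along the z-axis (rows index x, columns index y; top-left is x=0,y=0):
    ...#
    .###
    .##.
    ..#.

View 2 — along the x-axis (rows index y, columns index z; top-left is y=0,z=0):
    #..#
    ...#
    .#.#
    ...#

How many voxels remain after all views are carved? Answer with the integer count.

10 voxels

initial block: 4^3 = 64
[1] z-view keeps 7 columns → grid now 28
[2] x-view keeps 6 columns → grid now 10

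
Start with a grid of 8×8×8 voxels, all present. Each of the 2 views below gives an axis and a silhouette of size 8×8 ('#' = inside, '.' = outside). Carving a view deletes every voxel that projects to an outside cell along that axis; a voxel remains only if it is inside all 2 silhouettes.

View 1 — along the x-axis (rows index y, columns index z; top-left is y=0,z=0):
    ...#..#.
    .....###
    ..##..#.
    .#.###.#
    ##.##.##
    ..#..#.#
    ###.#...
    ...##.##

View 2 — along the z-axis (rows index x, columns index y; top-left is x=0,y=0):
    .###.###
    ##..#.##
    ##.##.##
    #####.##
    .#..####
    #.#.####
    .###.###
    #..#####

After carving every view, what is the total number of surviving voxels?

|visual hull| = 180

initial block: 8^3 = 512
  1. axis=0 (YZ plane), |mask|=30  ⇒  voxels=240
  2. axis=2 (XY plane), |mask|=47  ⇒  voxels=180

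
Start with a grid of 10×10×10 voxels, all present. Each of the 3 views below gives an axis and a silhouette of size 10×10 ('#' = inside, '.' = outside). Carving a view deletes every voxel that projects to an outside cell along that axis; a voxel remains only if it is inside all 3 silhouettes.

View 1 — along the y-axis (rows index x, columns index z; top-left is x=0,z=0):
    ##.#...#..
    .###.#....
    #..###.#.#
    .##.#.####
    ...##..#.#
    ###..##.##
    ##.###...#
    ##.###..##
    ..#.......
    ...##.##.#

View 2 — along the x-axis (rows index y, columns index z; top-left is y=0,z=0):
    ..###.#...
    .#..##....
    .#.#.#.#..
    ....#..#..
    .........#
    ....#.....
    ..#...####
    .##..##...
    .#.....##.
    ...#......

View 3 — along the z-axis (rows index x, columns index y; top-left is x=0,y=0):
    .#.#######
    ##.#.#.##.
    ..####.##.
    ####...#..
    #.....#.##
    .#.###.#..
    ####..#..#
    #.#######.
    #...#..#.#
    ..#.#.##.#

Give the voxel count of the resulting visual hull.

84 voxels

start: 10×10×10 = 1000 voxels
after view 1 [y-axis, 51 of 100 cells solid] → remaining = 510
after view 2 [x-axis, 28 of 100 cells solid] → remaining = 145
after view 3 [z-axis, 57 of 100 cells solid] → remaining = 84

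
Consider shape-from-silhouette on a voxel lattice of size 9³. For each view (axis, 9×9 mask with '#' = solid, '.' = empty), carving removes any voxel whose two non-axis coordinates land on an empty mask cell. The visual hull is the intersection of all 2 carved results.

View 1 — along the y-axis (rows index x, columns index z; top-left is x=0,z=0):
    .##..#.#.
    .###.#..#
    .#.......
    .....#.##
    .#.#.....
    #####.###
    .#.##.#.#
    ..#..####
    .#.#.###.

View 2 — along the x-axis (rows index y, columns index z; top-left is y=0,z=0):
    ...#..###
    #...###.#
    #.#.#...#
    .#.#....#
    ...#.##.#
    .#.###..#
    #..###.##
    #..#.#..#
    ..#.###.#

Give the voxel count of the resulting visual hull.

start: 9×9×9 = 729 voxels
  1. axis=1 (XZ plane), |mask|=38  ⇒  voxels=342
  2. axis=0 (YZ plane), |mask|=40  ⇒  voxels=167

|visual hull| = 167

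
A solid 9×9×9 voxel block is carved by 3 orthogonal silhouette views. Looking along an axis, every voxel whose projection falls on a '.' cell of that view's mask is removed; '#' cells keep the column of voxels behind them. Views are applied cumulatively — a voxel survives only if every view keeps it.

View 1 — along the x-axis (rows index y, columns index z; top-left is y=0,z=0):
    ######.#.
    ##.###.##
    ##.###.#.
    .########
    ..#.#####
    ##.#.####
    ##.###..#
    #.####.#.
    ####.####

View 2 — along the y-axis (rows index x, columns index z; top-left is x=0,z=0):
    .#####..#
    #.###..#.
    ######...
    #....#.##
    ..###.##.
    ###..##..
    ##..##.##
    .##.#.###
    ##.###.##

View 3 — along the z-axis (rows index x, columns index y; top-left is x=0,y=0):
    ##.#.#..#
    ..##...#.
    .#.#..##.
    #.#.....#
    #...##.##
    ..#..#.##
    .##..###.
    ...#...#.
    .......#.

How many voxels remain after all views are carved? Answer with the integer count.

remaining voxels: 141

full grid |V| = 729
step 1: project along x, AND mask (61/81) → |grid| = 549
step 2: project along y, AND mask (50/81) → |grid| = 347
step 3: project along z, AND mask (32/81) → |grid| = 141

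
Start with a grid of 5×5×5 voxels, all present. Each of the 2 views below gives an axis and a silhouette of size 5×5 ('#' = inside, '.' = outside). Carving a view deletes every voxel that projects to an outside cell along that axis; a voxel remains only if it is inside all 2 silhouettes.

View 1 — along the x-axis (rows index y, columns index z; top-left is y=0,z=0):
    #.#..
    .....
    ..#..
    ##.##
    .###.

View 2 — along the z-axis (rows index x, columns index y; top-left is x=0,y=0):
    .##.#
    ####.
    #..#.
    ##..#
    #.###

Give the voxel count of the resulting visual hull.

start: 5×5×5 = 125 voxels
[1] x-view keeps 10 columns → grid now 50
[2] z-view keeps 16 columns → grid now 32

remaining voxels: 32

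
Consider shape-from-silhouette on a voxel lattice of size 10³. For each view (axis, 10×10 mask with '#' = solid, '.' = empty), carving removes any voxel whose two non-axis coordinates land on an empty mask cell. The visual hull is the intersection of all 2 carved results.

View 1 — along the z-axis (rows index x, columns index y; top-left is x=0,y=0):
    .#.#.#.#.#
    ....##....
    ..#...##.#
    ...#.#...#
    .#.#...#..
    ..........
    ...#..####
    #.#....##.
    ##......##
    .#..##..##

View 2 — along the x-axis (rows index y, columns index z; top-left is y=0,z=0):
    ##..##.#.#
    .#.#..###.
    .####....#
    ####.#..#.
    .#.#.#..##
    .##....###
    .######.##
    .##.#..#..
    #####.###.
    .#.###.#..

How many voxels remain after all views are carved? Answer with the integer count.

start: 10×10×10 = 1000 voxels
step 1: project along z, AND mask (35/100) → |grid| = 350
step 2: project along x, AND mask (57/100) → |grid| = 194

remaining voxels: 194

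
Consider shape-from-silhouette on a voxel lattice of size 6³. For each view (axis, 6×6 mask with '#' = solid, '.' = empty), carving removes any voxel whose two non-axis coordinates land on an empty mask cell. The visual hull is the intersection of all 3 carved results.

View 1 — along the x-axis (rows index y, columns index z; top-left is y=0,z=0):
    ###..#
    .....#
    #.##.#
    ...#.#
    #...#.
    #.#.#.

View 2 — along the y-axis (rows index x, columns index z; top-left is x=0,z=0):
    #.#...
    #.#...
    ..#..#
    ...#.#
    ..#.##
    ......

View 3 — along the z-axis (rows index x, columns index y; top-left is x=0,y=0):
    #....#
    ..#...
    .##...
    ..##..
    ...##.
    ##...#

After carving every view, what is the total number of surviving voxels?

|visual hull| = 15

initial block: 6^3 = 216
after view 1 [x-axis, 16 of 36 cells solid] → remaining = 96
after view 2 [y-axis, 11 of 36 cells solid] → remaining = 36
after view 3 [z-axis, 12 of 36 cells solid] → remaining = 15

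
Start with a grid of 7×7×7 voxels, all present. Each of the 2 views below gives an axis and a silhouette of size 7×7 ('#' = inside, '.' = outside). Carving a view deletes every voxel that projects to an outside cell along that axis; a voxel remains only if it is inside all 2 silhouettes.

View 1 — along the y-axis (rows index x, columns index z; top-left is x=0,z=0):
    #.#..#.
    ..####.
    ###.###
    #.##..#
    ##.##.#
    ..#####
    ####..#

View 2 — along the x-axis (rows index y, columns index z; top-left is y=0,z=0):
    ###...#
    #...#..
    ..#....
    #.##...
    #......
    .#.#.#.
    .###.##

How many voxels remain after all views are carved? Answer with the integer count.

start: 7×7×7 = 343 voxels
[1] y-view keeps 32 columns → grid now 224
[2] x-view keeps 19 columns → grid now 90

voxel count = 90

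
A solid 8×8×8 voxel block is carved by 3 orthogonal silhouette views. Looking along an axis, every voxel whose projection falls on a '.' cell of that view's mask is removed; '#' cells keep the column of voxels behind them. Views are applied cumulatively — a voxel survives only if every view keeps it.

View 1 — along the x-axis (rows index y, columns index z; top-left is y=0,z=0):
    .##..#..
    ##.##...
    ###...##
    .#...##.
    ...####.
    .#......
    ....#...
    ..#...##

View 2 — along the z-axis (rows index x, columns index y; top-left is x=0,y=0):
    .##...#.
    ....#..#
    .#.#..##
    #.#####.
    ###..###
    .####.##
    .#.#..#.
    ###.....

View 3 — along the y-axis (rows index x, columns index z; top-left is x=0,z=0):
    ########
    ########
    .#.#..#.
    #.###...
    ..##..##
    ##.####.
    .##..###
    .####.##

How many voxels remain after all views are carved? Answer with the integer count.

initial block: 8^3 = 512
  1. axis=0 (YZ plane), |mask|=24  ⇒  voxels=192
  2. axis=2 (XY plane), |mask|=33  ⇒  voxels=102
  3. axis=1 (XZ plane), |mask|=44  ⇒  voxels=65

voxel count = 65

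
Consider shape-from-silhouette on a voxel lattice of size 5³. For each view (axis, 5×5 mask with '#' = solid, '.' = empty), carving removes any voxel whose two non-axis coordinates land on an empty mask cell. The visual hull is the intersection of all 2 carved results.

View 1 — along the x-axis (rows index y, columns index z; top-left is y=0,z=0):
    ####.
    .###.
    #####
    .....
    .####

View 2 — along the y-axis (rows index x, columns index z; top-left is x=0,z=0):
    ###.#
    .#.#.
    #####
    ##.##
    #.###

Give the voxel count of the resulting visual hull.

remaining voxels: 60

initial block: 5^3 = 125
step 1: project along x, AND mask (16/25) → |grid| = 80
step 2: project along y, AND mask (19/25) → |grid| = 60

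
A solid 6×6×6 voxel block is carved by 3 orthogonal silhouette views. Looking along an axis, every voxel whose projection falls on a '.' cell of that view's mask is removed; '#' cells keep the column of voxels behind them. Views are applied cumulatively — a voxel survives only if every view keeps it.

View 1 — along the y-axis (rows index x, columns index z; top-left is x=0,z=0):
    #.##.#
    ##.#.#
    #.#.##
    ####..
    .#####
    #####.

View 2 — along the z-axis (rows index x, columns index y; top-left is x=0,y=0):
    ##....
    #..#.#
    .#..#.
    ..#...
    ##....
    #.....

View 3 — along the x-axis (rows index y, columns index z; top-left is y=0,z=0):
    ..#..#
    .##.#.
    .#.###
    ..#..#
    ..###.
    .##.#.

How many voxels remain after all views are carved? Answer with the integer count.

full grid |V| = 216
[1] y-view keeps 26 columns → grid now 156
[2] z-view keeps 11 columns → grid now 47
[3] x-view keeps 17 columns → grid now 18

voxel count = 18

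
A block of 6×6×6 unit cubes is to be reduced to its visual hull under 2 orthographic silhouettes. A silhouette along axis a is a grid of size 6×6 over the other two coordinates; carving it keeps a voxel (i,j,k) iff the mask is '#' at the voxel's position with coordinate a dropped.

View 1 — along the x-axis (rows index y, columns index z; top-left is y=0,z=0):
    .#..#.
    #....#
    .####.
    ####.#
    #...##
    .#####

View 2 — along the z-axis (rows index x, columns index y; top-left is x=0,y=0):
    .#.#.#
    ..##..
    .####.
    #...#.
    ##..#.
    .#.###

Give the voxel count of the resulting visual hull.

62 voxels

before carving: 216 voxels (6×6×6)
[1] x-view keeps 21 columns → grid now 126
[2] z-view keeps 18 columns → grid now 62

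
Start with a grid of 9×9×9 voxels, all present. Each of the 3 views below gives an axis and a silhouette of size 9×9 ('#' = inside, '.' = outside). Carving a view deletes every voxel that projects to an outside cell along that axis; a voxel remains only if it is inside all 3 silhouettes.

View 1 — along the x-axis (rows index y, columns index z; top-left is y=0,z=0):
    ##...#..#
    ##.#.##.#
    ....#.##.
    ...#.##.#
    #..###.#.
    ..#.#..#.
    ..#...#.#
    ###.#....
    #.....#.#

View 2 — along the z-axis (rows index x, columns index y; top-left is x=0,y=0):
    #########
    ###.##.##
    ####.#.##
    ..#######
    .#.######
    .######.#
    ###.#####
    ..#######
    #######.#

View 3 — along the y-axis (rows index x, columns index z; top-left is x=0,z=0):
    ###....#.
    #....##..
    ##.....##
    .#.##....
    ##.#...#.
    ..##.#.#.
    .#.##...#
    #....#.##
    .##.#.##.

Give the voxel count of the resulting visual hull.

|visual hull| = 106

initial block: 9^3 = 729
carve view 1 (along x, YZ-mask fill 35/81): 315 voxels remain
carve view 2 (along z, XY-mask fill 67/81): 257 voxels remain
carve view 3 (along y, XZ-mask fill 35/81): 106 voxels remain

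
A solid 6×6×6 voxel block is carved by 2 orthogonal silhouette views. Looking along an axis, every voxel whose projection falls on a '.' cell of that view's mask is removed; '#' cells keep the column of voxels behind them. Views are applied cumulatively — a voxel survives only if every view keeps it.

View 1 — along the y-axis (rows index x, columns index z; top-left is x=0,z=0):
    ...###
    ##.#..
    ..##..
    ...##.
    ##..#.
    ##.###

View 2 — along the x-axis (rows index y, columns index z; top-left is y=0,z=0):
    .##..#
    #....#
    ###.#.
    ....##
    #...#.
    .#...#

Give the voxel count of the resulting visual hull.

voxel count = 40

full grid |V| = 216
carve view 1 (along y, XZ-mask fill 18/36): 108 voxels remain
carve view 2 (along x, YZ-mask fill 15/36): 40 voxels remain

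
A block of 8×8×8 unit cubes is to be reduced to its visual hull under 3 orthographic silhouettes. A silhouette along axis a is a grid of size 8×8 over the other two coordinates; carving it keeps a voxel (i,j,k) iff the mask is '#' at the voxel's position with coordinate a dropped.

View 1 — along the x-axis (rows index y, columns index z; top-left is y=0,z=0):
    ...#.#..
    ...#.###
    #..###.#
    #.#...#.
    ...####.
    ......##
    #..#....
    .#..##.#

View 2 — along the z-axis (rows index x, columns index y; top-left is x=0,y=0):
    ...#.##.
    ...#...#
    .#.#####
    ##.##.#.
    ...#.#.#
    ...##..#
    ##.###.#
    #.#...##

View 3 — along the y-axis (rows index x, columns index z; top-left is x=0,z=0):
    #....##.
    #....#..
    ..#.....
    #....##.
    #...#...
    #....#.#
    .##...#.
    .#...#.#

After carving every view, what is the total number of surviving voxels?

before carving: 512 voxels (8×8×8)
[1] x-view keeps 26 columns → grid now 208
[2] z-view keeps 32 columns → grid now 100
[3] y-view keeps 20 columns → grid now 33

voxel count = 33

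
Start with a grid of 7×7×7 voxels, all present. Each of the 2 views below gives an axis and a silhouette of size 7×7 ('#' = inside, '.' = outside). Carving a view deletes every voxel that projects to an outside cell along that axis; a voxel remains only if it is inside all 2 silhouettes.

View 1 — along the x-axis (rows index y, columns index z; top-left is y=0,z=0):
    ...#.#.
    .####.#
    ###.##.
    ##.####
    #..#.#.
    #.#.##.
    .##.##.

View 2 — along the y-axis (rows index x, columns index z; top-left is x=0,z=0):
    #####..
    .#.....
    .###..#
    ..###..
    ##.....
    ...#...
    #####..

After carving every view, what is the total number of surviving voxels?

before carving: 343 voxels (7×7×7)
carve view 1 (along x, YZ-mask fill 29/49): 203 voxels remain
carve view 2 (along y, XZ-mask fill 21/49): 85 voxels remain

voxel count = 85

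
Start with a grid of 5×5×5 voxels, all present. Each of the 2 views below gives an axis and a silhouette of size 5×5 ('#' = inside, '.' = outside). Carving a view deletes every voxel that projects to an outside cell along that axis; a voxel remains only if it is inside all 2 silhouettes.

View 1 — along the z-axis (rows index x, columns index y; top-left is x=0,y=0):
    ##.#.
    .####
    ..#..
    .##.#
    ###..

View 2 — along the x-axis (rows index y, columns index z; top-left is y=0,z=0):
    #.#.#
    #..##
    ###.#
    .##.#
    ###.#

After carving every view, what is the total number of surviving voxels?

initial block: 5^3 = 125
[1] z-view keeps 14 columns → grid now 70
[2] x-view keeps 17 columns → grid now 48

48 voxels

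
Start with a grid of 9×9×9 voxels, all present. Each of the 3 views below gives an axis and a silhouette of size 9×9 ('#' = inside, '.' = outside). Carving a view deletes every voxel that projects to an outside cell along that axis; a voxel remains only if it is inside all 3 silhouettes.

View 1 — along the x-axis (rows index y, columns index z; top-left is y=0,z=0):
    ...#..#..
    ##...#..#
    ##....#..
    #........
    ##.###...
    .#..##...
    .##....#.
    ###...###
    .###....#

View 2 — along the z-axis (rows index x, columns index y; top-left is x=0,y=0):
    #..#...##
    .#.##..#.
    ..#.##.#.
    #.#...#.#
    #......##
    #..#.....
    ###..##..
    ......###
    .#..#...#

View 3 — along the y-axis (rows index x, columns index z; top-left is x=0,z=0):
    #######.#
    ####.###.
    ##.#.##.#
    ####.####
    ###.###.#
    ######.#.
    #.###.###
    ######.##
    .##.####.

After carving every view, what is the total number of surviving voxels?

full grid |V| = 729
carve view 1 (along x, YZ-mask fill 31/81): 279 voxels remain
carve view 2 (along z, XY-mask fill 32/81): 114 voxels remain
carve view 3 (along y, XZ-mask fill 64/81): 89 voxels remain

remaining voxels: 89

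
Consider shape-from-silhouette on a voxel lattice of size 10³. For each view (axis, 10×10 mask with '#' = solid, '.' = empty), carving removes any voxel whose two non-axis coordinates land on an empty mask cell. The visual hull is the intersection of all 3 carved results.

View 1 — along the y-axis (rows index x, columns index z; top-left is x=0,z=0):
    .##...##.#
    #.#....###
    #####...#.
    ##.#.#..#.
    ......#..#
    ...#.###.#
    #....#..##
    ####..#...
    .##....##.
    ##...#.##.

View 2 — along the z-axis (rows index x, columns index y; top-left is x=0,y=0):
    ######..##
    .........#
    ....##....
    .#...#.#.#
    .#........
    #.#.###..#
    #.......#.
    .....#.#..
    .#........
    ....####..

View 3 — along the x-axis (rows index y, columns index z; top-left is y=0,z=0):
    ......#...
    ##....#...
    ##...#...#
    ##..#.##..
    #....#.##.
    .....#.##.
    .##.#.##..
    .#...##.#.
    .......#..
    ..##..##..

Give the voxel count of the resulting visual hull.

remaining voxels: 55

start: 10×10×10 = 1000 voxels
V1 y: intersect with XZ mask (46 set) -- 460 left
V2 z: intersect with XY mask (31 set) -- 151 left
V3 x: intersect with YZ mask (34 set) -- 55 left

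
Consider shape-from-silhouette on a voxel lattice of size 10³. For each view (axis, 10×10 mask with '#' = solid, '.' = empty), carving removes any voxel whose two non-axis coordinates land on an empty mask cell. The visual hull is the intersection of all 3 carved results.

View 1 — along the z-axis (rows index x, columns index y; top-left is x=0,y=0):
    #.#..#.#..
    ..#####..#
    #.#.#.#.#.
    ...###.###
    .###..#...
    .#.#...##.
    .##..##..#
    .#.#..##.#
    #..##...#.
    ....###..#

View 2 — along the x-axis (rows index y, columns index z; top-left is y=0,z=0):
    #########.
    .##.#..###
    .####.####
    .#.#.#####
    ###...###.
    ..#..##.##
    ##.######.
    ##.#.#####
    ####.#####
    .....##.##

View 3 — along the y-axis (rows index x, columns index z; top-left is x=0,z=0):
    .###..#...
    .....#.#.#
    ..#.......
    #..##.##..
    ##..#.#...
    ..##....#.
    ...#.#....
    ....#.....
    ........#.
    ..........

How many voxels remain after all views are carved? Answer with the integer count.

76 voxels

full grid |V| = 1000
[1] z-view keeps 47 columns → grid now 470
[2] x-view keeps 70 columns → grid now 324
[3] y-view keeps 24 columns → grid now 76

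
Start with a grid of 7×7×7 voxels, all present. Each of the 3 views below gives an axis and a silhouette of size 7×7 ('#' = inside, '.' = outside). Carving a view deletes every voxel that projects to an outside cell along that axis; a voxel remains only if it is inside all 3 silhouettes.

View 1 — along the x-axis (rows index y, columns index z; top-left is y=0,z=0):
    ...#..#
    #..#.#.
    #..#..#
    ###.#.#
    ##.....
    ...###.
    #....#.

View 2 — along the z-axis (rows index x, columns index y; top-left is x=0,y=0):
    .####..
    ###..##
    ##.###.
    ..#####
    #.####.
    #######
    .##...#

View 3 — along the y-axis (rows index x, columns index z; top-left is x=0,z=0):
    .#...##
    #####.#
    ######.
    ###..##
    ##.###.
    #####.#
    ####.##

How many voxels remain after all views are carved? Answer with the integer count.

voxel count = 75

before carving: 343 voxels (7×7×7)
V1 x: intersect with YZ mask (20 set) -- 140 left
V2 z: intersect with XY mask (34 set) -- 99 left
V3 y: intersect with XZ mask (37 set) -- 75 left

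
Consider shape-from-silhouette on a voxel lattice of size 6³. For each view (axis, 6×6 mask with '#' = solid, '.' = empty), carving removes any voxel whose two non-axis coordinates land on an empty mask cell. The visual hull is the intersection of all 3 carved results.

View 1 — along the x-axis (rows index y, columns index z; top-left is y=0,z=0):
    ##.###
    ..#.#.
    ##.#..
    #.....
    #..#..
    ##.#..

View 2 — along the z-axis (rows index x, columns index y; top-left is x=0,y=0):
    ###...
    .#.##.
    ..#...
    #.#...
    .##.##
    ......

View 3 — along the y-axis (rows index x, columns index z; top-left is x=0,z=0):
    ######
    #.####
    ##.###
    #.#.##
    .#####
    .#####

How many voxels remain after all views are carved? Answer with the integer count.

29 voxels

before carving: 216 voxels (6×6×6)
  1. axis=0 (YZ plane), |mask|=16  ⇒  voxels=96
  2. axis=2 (XY plane), |mask|=13  ⇒  voxels=36
  3. axis=1 (XZ plane), |mask|=30  ⇒  voxels=29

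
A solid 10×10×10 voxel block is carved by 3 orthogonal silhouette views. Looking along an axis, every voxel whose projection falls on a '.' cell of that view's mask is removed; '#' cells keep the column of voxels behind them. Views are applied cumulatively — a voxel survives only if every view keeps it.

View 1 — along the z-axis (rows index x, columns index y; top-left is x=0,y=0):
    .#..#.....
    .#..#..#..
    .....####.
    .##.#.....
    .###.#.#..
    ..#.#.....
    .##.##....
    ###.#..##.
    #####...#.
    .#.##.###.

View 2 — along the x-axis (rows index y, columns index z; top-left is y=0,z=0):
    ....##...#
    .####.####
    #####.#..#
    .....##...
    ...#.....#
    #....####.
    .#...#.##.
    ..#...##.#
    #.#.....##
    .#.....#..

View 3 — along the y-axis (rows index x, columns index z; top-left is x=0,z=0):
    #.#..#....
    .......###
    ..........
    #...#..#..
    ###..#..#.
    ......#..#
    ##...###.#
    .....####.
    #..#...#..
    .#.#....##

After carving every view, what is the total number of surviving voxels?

start: 10×10×10 = 1000 voxels
  1. axis=2 (XY plane), |mask|=41  ⇒  voxels=410
  2. axis=0 (YZ plane), |mask|=41  ⇒  voxels=193
  3. axis=1 (XZ plane), |mask|=33  ⇒  voxels=63

|visual hull| = 63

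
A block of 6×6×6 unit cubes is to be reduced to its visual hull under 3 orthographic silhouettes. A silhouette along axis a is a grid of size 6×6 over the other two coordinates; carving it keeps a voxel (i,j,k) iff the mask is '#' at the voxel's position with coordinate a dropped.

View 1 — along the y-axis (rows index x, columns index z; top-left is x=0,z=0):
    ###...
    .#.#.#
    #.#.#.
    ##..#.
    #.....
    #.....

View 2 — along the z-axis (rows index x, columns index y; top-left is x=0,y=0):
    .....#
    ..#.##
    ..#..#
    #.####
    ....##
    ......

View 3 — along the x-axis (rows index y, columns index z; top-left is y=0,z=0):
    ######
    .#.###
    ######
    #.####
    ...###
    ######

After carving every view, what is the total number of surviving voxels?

initial block: 6^3 = 216
V1 y: intersect with XZ mask (14 set) -- 84 left
V2 z: intersect with XY mask (13 set) -- 35 left
V3 x: intersect with YZ mask (30 set) -- 30 left

|visual hull| = 30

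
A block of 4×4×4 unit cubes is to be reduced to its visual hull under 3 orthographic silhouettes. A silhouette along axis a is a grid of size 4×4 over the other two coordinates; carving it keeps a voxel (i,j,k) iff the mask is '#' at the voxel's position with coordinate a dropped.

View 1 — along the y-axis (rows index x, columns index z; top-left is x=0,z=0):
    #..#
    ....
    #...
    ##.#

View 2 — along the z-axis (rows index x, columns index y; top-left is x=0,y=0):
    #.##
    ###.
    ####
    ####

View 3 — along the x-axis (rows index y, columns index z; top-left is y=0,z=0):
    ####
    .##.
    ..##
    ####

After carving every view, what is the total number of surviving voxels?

voxel count = 15

start: 4×4×4 = 64 voxels
  1. axis=1 (XZ plane), |mask|=6  ⇒  voxels=24
  2. axis=2 (XY plane), |mask|=14  ⇒  voxels=22
  3. axis=0 (YZ plane), |mask|=12  ⇒  voxels=15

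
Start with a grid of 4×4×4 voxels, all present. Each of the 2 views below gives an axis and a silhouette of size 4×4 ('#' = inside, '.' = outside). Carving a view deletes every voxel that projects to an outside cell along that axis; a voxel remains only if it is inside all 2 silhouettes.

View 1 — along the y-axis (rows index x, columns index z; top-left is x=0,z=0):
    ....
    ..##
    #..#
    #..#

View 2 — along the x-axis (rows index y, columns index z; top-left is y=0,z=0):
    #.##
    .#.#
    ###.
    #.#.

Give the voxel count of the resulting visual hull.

full grid |V| = 64
V1 y: intersect with XZ mask (6 set) -- 24 left
V2 x: intersect with YZ mask (10 set) -- 15 left

15 voxels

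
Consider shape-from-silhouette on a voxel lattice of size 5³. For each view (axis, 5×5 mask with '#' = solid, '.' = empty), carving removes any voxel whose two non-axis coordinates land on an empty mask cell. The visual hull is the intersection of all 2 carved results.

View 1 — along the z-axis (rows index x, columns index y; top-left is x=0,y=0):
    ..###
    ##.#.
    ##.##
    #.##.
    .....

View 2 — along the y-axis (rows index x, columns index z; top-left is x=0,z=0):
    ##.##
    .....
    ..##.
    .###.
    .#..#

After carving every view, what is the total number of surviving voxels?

full grid |V| = 125
V1 z: intersect with XY mask (13 set) -- 65 left
V2 y: intersect with XZ mask (11 set) -- 29 left

voxel count = 29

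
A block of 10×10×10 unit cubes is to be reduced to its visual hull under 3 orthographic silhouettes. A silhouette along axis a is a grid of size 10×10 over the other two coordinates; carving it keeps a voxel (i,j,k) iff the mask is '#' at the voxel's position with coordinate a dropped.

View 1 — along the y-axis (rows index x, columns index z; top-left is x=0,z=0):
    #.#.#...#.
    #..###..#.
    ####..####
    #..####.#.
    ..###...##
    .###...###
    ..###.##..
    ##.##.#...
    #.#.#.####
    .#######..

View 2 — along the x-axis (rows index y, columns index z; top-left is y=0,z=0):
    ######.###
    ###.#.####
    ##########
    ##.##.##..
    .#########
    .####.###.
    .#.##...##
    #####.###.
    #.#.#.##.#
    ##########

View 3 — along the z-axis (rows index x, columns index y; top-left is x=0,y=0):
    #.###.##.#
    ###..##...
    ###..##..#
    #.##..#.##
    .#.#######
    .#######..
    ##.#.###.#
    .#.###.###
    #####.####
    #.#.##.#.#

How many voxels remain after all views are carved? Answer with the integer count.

full grid |V| = 1000
after view 1 [y-axis, 58 of 100 cells solid] → remaining = 580
after view 2 [x-axis, 78 of 100 cells solid] → remaining = 467
after view 3 [z-axis, 68 of 100 cells solid] → remaining = 324

|visual hull| = 324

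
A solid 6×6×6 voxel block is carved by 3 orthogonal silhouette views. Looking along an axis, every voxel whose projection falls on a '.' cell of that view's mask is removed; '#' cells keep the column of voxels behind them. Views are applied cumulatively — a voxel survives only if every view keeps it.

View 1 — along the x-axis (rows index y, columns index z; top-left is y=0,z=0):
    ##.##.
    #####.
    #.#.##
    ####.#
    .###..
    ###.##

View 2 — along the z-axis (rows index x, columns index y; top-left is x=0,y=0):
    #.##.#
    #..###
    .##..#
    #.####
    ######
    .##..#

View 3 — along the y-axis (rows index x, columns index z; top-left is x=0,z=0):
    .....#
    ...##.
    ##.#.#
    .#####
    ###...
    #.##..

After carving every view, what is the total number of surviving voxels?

voxel count = 55

full grid |V| = 216
step 1: project along x, AND mask (26/36) → |grid| = 156
step 2: project along z, AND mask (25/36) → |grid| = 110
step 3: project along y, AND mask (18/36) → |grid| = 55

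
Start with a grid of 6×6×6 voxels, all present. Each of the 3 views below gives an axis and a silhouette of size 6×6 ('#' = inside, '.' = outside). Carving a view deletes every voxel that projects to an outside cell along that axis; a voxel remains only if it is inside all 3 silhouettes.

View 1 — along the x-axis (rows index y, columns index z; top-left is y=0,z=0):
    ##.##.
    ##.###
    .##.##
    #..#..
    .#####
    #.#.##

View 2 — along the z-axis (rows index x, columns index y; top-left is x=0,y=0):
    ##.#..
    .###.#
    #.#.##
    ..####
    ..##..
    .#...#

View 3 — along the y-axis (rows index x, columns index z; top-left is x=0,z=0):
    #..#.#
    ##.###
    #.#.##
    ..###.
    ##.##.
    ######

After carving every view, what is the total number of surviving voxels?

start: 6×6×6 = 216 voxels
carve view 1 (along x, YZ-mask fill 24/36): 144 voxels remain
carve view 2 (along z, XY-mask fill 19/36): 73 voxels remain
carve view 3 (along y, XZ-mask fill 25/36): 53 voxels remain

53 voxels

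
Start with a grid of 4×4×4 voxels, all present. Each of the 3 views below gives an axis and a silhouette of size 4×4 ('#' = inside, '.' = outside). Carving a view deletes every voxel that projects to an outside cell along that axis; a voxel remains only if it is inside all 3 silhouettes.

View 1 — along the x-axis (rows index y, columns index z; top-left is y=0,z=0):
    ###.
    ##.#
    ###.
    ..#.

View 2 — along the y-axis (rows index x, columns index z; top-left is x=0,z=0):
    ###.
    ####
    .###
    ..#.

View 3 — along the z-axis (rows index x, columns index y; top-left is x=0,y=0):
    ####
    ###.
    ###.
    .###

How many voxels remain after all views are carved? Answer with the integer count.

before carving: 64 voxels (4×4×4)
[1] x-view keeps 10 columns → grid now 40
[2] y-view keeps 11 columns → grid now 29
[3] z-view keeps 13 columns → grid now 26

voxel count = 26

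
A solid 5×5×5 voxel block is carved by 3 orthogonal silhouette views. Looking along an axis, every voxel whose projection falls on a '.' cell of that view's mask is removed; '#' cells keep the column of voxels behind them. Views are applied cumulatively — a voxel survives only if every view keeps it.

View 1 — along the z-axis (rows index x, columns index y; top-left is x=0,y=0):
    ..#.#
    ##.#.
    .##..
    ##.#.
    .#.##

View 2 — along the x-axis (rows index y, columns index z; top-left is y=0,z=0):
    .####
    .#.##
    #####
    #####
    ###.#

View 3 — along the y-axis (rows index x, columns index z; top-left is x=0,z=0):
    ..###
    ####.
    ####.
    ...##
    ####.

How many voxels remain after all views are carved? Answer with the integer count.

before carving: 125 voxels (5×5×5)
  1. axis=2 (XY plane), |mask|=13  ⇒  voxels=65
  2. axis=0 (YZ plane), |mask|=21  ⇒  voxels=53
  3. axis=1 (XZ plane), |mask|=17  ⇒  voxels=35

voxel count = 35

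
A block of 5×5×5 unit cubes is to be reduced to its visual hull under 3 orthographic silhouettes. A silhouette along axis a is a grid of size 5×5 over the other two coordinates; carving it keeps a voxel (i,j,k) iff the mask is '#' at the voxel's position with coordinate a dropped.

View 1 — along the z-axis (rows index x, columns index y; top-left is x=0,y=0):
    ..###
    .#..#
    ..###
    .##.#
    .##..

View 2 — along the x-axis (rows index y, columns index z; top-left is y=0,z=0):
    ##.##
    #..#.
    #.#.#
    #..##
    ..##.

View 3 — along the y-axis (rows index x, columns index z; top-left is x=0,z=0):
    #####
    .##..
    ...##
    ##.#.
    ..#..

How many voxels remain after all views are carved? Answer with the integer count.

voxel count = 18

before carving: 125 voxels (5×5×5)
  1. axis=2 (XY plane), |mask|=13  ⇒  voxels=65
  2. axis=0 (YZ plane), |mask|=14  ⇒  voxels=32
  3. axis=1 (XZ plane), |mask|=13  ⇒  voxels=18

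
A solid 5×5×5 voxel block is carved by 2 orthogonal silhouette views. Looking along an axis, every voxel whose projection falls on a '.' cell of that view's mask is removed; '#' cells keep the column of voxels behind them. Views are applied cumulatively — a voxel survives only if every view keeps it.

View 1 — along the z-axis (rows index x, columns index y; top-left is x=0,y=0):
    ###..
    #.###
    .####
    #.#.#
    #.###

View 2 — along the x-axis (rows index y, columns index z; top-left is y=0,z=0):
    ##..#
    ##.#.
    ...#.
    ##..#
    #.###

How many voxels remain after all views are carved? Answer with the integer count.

voxel count = 48

full grid |V| = 125
[1] z-view keeps 18 columns → grid now 90
[2] x-view keeps 14 columns → grid now 48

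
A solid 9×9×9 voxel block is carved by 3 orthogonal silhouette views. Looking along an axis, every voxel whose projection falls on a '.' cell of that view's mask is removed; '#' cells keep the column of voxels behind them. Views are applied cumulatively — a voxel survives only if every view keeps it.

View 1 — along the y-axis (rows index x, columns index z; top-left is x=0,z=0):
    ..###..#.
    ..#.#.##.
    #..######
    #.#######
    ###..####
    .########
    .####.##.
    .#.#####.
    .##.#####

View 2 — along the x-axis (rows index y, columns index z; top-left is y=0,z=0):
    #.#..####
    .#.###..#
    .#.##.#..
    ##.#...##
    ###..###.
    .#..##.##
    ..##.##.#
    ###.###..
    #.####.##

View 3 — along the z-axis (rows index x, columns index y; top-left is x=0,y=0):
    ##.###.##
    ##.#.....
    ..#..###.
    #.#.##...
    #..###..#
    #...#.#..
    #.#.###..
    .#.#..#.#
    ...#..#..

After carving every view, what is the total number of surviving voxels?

remaining voxels: 132

start: 9×9×9 = 729 voxels
step 1: project along y, AND mask (57/81) → |grid| = 513
step 2: project along x, AND mask (49/81) → |grid| = 307
step 3: project along z, AND mask (37/81) → |grid| = 132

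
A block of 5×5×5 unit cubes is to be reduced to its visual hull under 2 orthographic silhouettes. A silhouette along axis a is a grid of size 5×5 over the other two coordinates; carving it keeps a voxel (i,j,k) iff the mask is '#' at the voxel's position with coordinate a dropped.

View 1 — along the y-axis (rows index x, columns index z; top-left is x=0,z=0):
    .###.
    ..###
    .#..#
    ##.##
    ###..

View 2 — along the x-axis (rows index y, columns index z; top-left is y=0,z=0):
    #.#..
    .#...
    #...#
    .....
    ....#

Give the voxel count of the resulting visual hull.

full grid |V| = 125
after view 1 [y-axis, 15 of 25 cells solid] → remaining = 75
after view 2 [x-axis, 6 of 25 cells solid] → remaining = 17

remaining voxels: 17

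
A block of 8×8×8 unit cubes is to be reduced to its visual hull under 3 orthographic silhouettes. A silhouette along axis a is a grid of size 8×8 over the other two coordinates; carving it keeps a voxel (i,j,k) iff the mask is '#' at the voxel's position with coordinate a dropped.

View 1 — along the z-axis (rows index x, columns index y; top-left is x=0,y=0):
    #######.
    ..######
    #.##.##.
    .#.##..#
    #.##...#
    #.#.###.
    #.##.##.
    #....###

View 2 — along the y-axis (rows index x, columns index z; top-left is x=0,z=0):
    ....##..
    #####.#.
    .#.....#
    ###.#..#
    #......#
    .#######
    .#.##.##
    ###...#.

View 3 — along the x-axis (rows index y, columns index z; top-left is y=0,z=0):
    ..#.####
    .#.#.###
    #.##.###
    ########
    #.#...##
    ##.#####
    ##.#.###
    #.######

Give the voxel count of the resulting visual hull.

remaining voxels: 120

initial block: 8^3 = 512
carve view 1 (along z, XY-mask fill 40/64): 320 voxels remain
carve view 2 (along y, XZ-mask fill 33/64): 164 voxels remain
carve view 3 (along x, YZ-mask fill 48/64): 120 voxels remain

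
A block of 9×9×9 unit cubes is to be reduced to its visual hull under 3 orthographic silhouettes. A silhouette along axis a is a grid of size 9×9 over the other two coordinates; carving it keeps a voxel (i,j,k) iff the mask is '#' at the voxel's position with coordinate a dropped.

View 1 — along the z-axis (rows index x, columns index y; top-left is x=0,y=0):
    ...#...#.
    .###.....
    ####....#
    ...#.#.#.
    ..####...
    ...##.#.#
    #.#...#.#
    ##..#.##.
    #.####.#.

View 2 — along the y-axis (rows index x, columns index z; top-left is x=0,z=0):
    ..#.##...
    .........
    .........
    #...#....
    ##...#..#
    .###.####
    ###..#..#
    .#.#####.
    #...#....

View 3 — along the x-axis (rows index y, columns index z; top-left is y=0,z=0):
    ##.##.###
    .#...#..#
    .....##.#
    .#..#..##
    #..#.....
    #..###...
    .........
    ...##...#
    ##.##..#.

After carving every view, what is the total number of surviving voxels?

|visual hull| = 44

full grid |V| = 729
  1. axis=2 (XY plane), |mask|=36  ⇒  voxels=324
  2. axis=1 (XZ plane), |mask|=29  ⇒  voxels=118
  3. axis=0 (YZ plane), |mask|=31  ⇒  voxels=44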